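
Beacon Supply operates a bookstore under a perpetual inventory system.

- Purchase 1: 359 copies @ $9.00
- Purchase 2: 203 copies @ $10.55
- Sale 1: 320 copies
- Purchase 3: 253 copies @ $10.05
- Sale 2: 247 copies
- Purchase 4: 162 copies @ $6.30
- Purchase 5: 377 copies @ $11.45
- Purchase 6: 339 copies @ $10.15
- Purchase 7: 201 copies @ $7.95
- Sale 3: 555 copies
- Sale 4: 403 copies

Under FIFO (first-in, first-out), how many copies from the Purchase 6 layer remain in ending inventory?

Sale 1 (320) [FIFO — oldest first]: 320 @ $9.00 = $2,880.00
Sale 2 (247) [FIFO — oldest first]: 39 @ $9.00 + 203 @ $10.55 + 5 @ $10.05 = $2,542.90
Sale 3 (555) [FIFO — oldest first]: 248 @ $10.05 + 162 @ $6.30 + 145 @ $11.45 = $5,173.25
Sale 4 (403) [FIFO — oldest first]: 232 @ $11.45 + 171 @ $10.15 = $4,392.05
Total COGS = $2,880.00 + $2,542.90 + $5,173.25 + $4,392.05 = $14,988.20
Ending inventory: 168 @ $10.15 + 201 @ $7.95 = $3,303.15
Check: goods available $18,291.35 = COGS $14,988.20 + ending $3,303.15

168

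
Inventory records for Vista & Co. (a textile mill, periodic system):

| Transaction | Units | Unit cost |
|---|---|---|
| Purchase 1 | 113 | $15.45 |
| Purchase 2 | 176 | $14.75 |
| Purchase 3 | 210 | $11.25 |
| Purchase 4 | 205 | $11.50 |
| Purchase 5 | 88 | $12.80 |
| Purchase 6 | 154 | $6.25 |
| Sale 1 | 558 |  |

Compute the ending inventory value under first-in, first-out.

Sale 1 (558) [FIFO — oldest first]: 113 @ $15.45 + 176 @ $14.75 + 210 @ $11.25 + 59 @ $11.50 = $7,382.85
Ending inventory: 146 @ $11.50 + 88 @ $12.80 + 154 @ $6.25 = $3,767.90

Ending inventory = $3,767.90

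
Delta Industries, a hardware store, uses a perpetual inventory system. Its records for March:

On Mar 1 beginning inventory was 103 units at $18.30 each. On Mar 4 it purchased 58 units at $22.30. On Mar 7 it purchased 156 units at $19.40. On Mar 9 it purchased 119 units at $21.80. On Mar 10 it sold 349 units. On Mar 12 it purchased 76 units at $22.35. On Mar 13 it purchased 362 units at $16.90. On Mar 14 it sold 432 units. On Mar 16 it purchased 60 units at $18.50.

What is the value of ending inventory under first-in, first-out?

Ending inventory = $2,681.70

Mar 10, 349 sold [FIFO — oldest first]: 103 @ $18.30 + 58 @ $22.30 + 156 @ $19.40 + 32 @ $21.80 = $6,902.30
Mar 14, 432 sold [FIFO — oldest first]: 87 @ $21.80 + 76 @ $22.35 + 269 @ $16.90 = $8,141.30
Total COGS = $6,902.30 + $8,141.30 = $15,043.60
Ending inventory: 93 @ $16.90 + 60 @ $18.50 = $2,681.70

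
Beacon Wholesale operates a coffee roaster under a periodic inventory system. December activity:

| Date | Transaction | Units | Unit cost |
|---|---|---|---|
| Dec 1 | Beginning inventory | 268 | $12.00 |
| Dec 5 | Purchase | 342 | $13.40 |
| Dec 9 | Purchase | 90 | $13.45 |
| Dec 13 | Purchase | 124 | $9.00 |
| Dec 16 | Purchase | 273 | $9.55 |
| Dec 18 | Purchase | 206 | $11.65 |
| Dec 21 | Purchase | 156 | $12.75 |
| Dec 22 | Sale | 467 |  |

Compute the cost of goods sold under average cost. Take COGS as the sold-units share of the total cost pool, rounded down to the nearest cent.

COGS = $5,480.24

Dec 22, sell 467: 467/1459 × $17,121.35 → $5,480.24
Ending inventory (cost pool remaining) = $11,641.11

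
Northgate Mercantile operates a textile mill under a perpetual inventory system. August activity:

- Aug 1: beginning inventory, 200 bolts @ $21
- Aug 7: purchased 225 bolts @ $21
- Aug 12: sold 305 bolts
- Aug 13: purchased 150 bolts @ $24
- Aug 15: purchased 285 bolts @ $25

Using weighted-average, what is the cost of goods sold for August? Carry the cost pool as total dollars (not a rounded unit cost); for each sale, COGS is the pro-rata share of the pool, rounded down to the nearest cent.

After Aug 1: 200 on hand, pool $4,200.00 (≈ $21.0000 each)
After Aug 7: 425 on hand, pool $8,925.00 (≈ $21.0000 each)
Aug 12, sell 305: 305/425 × $8,925.00 → $6,405.00
After Aug 13: 270 on hand, pool $6,120.00 (≈ $22.6667 each)
After Aug 15: 555 on hand, pool $13,245.00 (≈ $23.8649 each)
Ending inventory (cost pool remaining) = $13,245.00

COGS = $6,405.00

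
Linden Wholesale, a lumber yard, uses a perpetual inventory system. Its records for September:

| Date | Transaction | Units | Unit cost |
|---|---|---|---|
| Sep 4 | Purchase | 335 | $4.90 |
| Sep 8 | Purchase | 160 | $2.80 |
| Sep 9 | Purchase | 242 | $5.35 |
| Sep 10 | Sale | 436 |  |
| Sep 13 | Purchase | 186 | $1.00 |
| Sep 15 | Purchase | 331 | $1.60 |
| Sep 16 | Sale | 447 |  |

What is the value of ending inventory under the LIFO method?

Ending inventory = $1,544.90

Sep 10, 436 sold [LIFO — newest first]: 242 @ $5.35 + 160 @ $2.80 + 34 @ $4.90 = $1,909.30
Sep 16, 447 sold [LIFO — newest first]: 331 @ $1.60 + 116 @ $1.00 = $645.60
Total COGS = $1,909.30 + $645.60 = $2,554.90
Ending inventory: 301 @ $4.90 + 70 @ $1.00 = $1,544.90
Check: goods available $4,099.80 = COGS $2,554.90 + ending $1,544.90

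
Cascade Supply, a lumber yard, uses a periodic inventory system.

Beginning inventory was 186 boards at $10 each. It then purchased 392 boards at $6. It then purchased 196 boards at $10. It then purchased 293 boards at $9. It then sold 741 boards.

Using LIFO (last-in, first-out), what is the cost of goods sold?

Sale 1 (741) [LIFO — newest first]: 293 @ $9 + 196 @ $10 + 252 @ $6 = $6,109
Ending inventory: 186 @ $10 + 140 @ $6 = $2,700

COGS = $6,109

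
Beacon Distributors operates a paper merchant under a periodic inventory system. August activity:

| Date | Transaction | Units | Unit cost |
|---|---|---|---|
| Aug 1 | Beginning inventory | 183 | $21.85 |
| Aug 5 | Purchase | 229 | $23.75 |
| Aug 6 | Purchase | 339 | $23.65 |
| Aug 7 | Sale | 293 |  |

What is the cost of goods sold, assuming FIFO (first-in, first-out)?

COGS = $6,611.05

Aug 7, 293 sold [FIFO — oldest first]: 183 @ $21.85 + 110 @ $23.75 = $6,611.05
Ending inventory: 119 @ $23.75 + 339 @ $23.65 = $10,843.60
Check: goods available $17,454.65 = COGS $6,611.05 + ending $10,843.60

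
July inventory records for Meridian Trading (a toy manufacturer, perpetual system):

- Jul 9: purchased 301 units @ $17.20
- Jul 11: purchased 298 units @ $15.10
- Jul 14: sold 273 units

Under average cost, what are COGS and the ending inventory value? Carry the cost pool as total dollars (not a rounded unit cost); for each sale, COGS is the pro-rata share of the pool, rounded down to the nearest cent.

After Jul 9: 301 on hand, pool $5,177.20 (≈ $17.2000 each)
After Jul 11: 599 on hand, pool $9,677.00 (≈ $16.1553 each)
Jul 14, sell 273: 273/599 × $9,677.00 → $4,410.38
Ending inventory (cost pool remaining) = $5,266.62
Check: goods available $9,677.00 = COGS $4,410.38 + ending $5,266.62

COGS = $4,410.38; ending inventory = $5,266.62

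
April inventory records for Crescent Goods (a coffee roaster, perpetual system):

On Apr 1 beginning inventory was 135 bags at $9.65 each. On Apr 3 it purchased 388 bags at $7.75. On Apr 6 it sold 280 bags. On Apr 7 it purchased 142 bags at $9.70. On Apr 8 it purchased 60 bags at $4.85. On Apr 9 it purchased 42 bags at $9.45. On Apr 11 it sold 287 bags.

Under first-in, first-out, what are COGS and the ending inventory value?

Apr 6, 280 sold [FIFO — oldest first]: 135 @ $9.65 + 145 @ $7.75 = $2,426.50
Apr 11, 287 sold [FIFO — oldest first]: 243 @ $7.75 + 44 @ $9.70 = $2,310.05
Total COGS = $2,426.50 + $2,310.05 = $4,736.55
Ending inventory: 98 @ $9.70 + 60 @ $4.85 + 42 @ $9.45 = $1,638.50

COGS = $4,736.55; ending inventory = $1,638.50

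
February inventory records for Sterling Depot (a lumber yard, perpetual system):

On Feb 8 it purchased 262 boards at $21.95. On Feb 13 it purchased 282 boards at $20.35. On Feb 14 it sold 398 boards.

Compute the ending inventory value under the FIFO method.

Ending inventory = $2,971.10

Feb 14, 398 sold [FIFO — oldest first]: 262 @ $21.95 + 136 @ $20.35 = $8,518.50
Ending inventory: 146 @ $20.35 = $2,971.10
Check: goods available $11,489.60 = COGS $8,518.50 + ending $2,971.10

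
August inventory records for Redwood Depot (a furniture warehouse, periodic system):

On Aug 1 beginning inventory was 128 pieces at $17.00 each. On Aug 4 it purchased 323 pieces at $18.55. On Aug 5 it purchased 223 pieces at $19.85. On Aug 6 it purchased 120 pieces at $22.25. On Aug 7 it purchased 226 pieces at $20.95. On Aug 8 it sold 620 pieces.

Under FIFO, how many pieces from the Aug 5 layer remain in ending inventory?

54

Aug 8, 620 sold [FIFO — oldest first]: 128 @ $17.00 + 323 @ $18.55 + 169 @ $19.85 = $11,522.30
Ending inventory: 54 @ $19.85 + 120 @ $22.25 + 226 @ $20.95 = $8,476.60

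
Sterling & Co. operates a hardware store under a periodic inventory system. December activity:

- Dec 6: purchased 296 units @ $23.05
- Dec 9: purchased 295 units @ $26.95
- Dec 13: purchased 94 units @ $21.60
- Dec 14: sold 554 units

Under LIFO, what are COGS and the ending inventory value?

COGS = $13,783.90; ending inventory = $3,019.55

Dec 14, 554 sold [LIFO — newest first]: 94 @ $21.60 + 295 @ $26.95 + 165 @ $23.05 = $13,783.90
Ending inventory: 131 @ $23.05 = $3,019.55
Check: goods available $16,803.45 = COGS $13,783.90 + ending $3,019.55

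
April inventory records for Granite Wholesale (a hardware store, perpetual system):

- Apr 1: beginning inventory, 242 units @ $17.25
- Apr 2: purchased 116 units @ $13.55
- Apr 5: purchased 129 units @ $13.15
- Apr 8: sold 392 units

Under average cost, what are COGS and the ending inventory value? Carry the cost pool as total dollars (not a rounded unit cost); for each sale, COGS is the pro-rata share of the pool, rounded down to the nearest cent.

After Apr 1: 242 on hand, pool $4,174.50 (≈ $17.2500 each)
After Apr 2: 358 on hand, pool $5,746.30 (≈ $16.0511 each)
After Apr 5: 487 on hand, pool $7,442.65 (≈ $15.2826 each)
Apr 8, sell 392: 392/487 × $7,442.65 → $5,990.79
Ending inventory (cost pool remaining) = $1,451.86
Check: goods available $7,442.65 = COGS $5,990.79 + ending $1,451.86

COGS = $5,990.79; ending inventory = $1,451.86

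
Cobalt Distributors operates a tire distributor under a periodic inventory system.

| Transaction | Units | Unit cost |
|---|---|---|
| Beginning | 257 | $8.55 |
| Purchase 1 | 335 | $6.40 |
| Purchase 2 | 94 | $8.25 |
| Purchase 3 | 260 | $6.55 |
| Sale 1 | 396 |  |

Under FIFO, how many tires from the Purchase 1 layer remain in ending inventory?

196

Sale 1 (396) [FIFO — oldest first]: 257 @ $8.55 + 139 @ $6.40 = $3,086.95
Ending inventory: 196 @ $6.40 + 94 @ $8.25 + 260 @ $6.55 = $3,732.90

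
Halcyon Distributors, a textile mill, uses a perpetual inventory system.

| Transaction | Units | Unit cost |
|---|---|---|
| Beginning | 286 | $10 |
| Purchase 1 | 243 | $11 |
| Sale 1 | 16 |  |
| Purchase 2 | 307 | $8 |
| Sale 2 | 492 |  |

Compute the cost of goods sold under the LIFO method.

COGS = $4,667

Sale 1 (16) [LIFO — newest first]: 16 @ $11 = $176
Sale 2 (492) [LIFO — newest first]: 307 @ $8 + 185 @ $11 = $4,491
Total COGS = $176 + $4,491 = $4,667
Ending inventory: 286 @ $10 + 42 @ $11 = $3,322
Check: goods available $7,989 = COGS $4,667 + ending $3,322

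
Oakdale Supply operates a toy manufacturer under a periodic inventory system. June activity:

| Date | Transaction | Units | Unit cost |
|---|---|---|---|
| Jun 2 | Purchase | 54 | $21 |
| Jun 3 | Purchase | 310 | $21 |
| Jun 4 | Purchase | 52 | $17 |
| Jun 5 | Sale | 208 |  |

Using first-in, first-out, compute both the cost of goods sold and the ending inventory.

COGS = $4,368; ending inventory = $4,160

Jun 5, 208 sold [FIFO — oldest first]: 54 @ $21 + 154 @ $21 = $4,368
Ending inventory: 156 @ $21 + 52 @ $17 = $4,160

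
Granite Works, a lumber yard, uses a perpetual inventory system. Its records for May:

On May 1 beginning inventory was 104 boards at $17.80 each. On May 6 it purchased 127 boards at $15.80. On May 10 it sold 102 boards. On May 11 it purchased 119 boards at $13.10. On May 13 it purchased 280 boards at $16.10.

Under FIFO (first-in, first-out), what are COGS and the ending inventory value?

COGS = $1,815.60; ending inventory = $8,109.10

May 10, 102 sold [FIFO — oldest first]: 102 @ $17.80 = $1,815.60
Ending inventory: 2 @ $17.80 + 127 @ $15.80 + 119 @ $13.10 + 280 @ $16.10 = $8,109.10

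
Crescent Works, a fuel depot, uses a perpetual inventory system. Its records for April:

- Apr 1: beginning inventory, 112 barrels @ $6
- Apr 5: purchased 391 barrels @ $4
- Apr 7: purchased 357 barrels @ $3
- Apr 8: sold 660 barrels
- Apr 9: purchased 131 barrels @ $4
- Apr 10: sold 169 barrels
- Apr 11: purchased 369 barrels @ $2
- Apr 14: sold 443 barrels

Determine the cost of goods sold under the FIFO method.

COGS = $4,393

Apr 8, 660 sold [FIFO — oldest first]: 112 @ $6 + 391 @ $4 + 157 @ $3 = $2,707
Apr 10, 169 sold [FIFO — oldest first]: 169 @ $3 = $507
Apr 14, 443 sold [FIFO — oldest first]: 31 @ $3 + 131 @ $4 + 281 @ $2 = $1,179
Total COGS = $2,707 + $507 + $1,179 = $4,393
Ending inventory: 88 @ $2 = $176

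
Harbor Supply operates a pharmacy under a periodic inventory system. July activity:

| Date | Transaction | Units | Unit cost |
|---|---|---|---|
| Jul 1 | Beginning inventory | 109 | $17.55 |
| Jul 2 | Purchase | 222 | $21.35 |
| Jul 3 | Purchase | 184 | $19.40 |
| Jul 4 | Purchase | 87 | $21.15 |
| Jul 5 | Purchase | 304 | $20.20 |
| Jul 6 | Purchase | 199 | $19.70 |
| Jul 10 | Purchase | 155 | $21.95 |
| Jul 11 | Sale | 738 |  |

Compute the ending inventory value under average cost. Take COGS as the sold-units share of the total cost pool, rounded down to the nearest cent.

Ending inventory = $10,574.92

Jul 11, sell 738: 738/1260 × $25,525.65 → $14,950.73
Ending inventory (cost pool remaining) = $10,574.92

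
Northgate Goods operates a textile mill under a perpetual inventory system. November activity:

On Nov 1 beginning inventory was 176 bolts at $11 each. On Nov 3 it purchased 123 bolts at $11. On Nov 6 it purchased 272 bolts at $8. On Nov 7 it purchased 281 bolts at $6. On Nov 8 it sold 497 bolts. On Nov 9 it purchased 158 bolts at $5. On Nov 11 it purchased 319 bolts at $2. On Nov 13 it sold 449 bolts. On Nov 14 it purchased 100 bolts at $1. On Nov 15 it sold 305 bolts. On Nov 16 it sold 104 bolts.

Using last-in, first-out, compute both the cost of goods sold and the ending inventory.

Nov 8, 497 sold [LIFO — newest first]: 281 @ $6 + 216 @ $8 = $3,414
Nov 13, 449 sold [LIFO — newest first]: 319 @ $2 + 130 @ $5 = $1,288
Nov 15, 305 sold [LIFO — newest first]: 100 @ $1 + 28 @ $5 + 56 @ $8 + 121 @ $11 = $2,019
Nov 16, 104 sold [LIFO — newest first]: 2 @ $11 + 102 @ $11 = $1,144
Total COGS = $3,414 + $1,288 + $2,019 + $1,144 = $7,865
Ending inventory: 74 @ $11 = $814

COGS = $7,865; ending inventory = $814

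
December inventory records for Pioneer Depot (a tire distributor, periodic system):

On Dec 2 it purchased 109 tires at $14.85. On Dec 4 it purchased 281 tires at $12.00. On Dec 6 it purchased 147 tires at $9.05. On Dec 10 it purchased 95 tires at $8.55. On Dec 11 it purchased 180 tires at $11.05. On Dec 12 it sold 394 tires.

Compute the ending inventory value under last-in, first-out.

Ending inventory = $5,244.05

Dec 12, 394 sold [LIFO — newest first]: 180 @ $11.05 + 95 @ $8.55 + 119 @ $9.05 = $3,878.20
Ending inventory: 109 @ $14.85 + 281 @ $12.00 + 28 @ $9.05 = $5,244.05
Check: goods available $9,122.25 = COGS $3,878.20 + ending $5,244.05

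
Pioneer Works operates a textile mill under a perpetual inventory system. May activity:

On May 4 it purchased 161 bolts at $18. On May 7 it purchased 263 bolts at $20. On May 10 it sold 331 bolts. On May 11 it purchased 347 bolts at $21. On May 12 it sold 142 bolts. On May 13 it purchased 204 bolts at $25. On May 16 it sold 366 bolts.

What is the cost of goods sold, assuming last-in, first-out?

May 10, 331 sold [LIFO — newest first]: 263 @ $20 + 68 @ $18 = $6,484
May 12, 142 sold [LIFO — newest first]: 142 @ $21 = $2,982
May 16, 366 sold [LIFO — newest first]: 204 @ $25 + 162 @ $21 = $8,502
Total COGS = $6,484 + $2,982 + $8,502 = $17,968
Ending inventory: 93 @ $18 + 43 @ $21 = $2,577
Check: goods available $20,545 = COGS $17,968 + ending $2,577

COGS = $17,968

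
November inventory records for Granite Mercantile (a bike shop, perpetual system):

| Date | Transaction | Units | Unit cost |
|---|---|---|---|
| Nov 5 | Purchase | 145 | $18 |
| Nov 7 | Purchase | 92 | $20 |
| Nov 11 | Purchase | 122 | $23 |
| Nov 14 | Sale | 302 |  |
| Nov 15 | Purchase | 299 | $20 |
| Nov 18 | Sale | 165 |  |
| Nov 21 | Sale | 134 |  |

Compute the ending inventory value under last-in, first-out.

Ending inventory = $1,026

Nov 14, 302 sold [LIFO — newest first]: 122 @ $23 + 92 @ $20 + 88 @ $18 = $6,230
Nov 18, 165 sold [LIFO — newest first]: 165 @ $20 = $3,300
Nov 21, 134 sold [LIFO — newest first]: 134 @ $20 = $2,680
Total COGS = $6,230 + $3,300 + $2,680 = $12,210
Ending inventory: 57 @ $18 = $1,026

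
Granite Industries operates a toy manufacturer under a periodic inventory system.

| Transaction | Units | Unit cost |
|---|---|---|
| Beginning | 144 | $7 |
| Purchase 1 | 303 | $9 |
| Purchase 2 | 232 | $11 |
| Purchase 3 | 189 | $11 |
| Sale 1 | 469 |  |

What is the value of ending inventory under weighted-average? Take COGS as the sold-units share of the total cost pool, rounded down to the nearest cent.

Ending inventory = $3,845.67

Sale 1, sell 469: 469/868 × $8,366.00 → $4,520.33
Ending inventory (cost pool remaining) = $3,845.67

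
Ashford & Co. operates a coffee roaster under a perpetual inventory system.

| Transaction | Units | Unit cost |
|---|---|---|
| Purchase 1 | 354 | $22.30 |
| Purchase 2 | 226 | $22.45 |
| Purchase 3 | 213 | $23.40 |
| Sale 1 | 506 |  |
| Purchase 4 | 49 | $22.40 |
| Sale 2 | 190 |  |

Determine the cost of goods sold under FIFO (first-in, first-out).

COGS = $15,682.30

Sale 1 (506) [FIFO — oldest first]: 354 @ $22.30 + 152 @ $22.45 = $11,306.60
Sale 2 (190) [FIFO — oldest first]: 74 @ $22.45 + 116 @ $23.40 = $4,375.70
Total COGS = $11,306.60 + $4,375.70 = $15,682.30
Ending inventory: 97 @ $23.40 + 49 @ $22.40 = $3,367.40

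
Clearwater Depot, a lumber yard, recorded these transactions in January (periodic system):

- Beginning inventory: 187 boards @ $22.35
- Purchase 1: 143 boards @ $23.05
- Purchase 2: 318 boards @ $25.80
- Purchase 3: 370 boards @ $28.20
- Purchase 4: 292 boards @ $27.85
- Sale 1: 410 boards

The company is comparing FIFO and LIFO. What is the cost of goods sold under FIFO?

FIFO COGS: 187 @ $22.35 + 143 @ $23.05 + 80 @ $25.80 = $9,539.60
LIFO COGS: 292 @ $27.85 + 118 @ $28.20 = $11,459.80

COGS = $9,539.60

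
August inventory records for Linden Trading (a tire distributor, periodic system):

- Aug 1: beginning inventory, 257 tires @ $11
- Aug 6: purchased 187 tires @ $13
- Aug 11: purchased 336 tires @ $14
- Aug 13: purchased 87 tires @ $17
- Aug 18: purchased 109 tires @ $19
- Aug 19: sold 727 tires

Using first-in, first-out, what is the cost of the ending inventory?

Ending inventory = $4,292

Aug 19, 727 sold [FIFO — oldest first]: 257 @ $11 + 187 @ $13 + 283 @ $14 = $9,220
Ending inventory: 53 @ $14 + 87 @ $17 + 109 @ $19 = $4,292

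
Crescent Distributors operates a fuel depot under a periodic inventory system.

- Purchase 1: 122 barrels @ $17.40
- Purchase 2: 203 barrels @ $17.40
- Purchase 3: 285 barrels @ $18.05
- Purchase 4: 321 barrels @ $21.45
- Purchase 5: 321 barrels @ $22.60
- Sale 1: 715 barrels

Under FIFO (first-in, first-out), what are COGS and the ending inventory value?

Sale 1 (715) [FIFO — oldest first]: 122 @ $17.40 + 203 @ $17.40 + 285 @ $18.05 + 105 @ $21.45 = $13,051.50
Ending inventory: 216 @ $21.45 + 321 @ $22.60 = $11,887.80
Check: goods available $24,939.30 = COGS $13,051.50 + ending $11,887.80

COGS = $13,051.50; ending inventory = $11,887.80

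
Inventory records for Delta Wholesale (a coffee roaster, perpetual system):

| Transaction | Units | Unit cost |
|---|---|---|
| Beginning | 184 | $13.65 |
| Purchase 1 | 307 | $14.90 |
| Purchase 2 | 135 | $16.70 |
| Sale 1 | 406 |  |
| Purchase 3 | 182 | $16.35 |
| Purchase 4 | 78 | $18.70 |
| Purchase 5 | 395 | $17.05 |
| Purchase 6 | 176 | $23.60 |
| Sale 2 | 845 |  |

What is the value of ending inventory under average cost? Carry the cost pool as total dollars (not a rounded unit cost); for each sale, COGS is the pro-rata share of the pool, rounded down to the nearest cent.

Ending inventory = $3,646.70

After Beginning: 184 on hand, pool $2,511.60 (≈ $13.6500 each)
After Purchase 1: 491 on hand, pool $7,085.90 (≈ $14.4316 each)
After Purchase 2: 626 on hand, pool $9,340.40 (≈ $14.9208 each)
Sale 1, sell 406: 406/626 × $9,340.40 → $6,057.83
After Purchase 3: 402 on hand, pool $6,258.27 (≈ $15.5678 each)
After Purchase 4: 480 on hand, pool $7,716.87 (≈ $16.0768 each)
After Purchase 5: 875 on hand, pool $14,451.62 (≈ $16.5161 each)
After Purchase 6: 1051 on hand, pool $18,605.22 (≈ $17.7024 each)
Sale 2, sell 845: 845/1051 × $18,605.22 → $14,958.52
Total COGS = $6,057.83 + $14,958.52 = $21,016.35
Ending inventory (cost pool remaining) = $3,646.70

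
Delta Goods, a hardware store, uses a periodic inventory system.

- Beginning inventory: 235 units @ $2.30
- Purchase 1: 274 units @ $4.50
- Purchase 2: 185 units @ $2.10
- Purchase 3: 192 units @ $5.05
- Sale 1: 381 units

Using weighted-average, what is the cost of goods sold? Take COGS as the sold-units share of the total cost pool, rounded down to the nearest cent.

Sale 1, sell 381: 381/886 × $3,131.60 → $1,346.65
Ending inventory (cost pool remaining) = $1,784.95
Check: goods available $3,131.60 = COGS $1,346.65 + ending $1,784.95

COGS = $1,346.65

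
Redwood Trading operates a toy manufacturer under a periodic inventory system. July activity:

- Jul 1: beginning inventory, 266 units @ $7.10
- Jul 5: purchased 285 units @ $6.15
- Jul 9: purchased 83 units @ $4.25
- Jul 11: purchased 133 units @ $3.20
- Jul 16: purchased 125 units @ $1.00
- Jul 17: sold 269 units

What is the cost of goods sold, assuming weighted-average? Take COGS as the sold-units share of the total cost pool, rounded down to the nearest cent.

COGS = $1,370.54

Jul 17, sell 269: 269/892 × $4,544.70 → $1,370.54
Ending inventory (cost pool remaining) = $3,174.16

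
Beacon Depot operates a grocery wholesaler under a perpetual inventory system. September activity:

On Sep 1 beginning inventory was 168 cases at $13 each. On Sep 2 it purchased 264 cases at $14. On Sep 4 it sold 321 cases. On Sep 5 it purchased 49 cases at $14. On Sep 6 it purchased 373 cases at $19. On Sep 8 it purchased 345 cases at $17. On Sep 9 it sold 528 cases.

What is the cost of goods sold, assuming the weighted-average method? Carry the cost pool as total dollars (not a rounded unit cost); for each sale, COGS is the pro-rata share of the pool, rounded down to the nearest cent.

COGS = $13,479.16

After Sep 1: 168 on hand, pool $2,184.00 (≈ $13.0000 each)
After Sep 2: 432 on hand, pool $5,880.00 (≈ $13.6111 each)
Sep 4, sell 321: 321/432 × $5,880.00 → $4,369.16
After Sep 5: 160 on hand, pool $2,196.84 (≈ $13.7303 each)
After Sep 6: 533 on hand, pool $9,283.84 (≈ $17.4181 each)
After Sep 8: 878 on hand, pool $15,148.84 (≈ $17.2538 each)
Sep 9, sell 528: 528/878 × $15,148.84 → $9,110.00
Total COGS = $4,369.16 + $9,110.00 = $13,479.16
Ending inventory (cost pool remaining) = $6,038.84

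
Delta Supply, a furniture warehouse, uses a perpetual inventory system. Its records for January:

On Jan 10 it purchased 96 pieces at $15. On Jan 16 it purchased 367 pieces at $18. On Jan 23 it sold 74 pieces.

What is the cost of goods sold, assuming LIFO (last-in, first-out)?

COGS = $1,332

Jan 23, 74 sold [LIFO — newest first]: 74 @ $18 = $1,332
Ending inventory: 96 @ $15 + 293 @ $18 = $6,714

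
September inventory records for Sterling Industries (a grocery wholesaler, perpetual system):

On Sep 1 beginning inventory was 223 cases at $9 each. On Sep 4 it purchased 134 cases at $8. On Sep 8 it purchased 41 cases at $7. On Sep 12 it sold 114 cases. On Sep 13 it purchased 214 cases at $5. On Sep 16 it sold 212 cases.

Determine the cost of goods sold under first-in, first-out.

Sep 12, 114 sold [FIFO — oldest first]: 114 @ $9 = $1,026
Sep 16, 212 sold [FIFO — oldest first]: 109 @ $9 + 103 @ $8 = $1,805
Total COGS = $1,026 + $1,805 = $2,831
Ending inventory: 31 @ $8 + 41 @ $7 + 214 @ $5 = $1,605

COGS = $2,831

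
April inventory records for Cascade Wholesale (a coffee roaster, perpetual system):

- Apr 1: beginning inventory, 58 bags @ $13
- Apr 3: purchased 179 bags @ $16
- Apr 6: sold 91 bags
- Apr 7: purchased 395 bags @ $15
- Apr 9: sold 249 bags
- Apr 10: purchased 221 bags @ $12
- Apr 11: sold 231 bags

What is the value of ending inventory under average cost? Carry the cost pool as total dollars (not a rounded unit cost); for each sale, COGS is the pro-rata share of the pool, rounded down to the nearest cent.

After Apr 1: 58 on hand, pool $754.00 (≈ $13.0000 each)
After Apr 3: 237 on hand, pool $3,618.00 (≈ $15.2658 each)
Apr 6, sell 91: 91/237 × $3,618.00 → $1,389.18
After Apr 7: 541 on hand, pool $8,153.82 (≈ $15.0718 each)
Apr 9, sell 249: 249/541 × $8,153.82 → $3,752.86
After Apr 10: 513 on hand, pool $7,052.96 (≈ $13.7485 each)
Apr 11, sell 231: 231/513 × $7,052.96 → $3,175.89
Total COGS = $1,389.18 + $3,752.86 + $3,175.89 = $8,317.93
Ending inventory (cost pool remaining) = $3,877.07
Check: goods available $12,195.00 = COGS $8,317.93 + ending $3,877.07

Ending inventory = $3,877.07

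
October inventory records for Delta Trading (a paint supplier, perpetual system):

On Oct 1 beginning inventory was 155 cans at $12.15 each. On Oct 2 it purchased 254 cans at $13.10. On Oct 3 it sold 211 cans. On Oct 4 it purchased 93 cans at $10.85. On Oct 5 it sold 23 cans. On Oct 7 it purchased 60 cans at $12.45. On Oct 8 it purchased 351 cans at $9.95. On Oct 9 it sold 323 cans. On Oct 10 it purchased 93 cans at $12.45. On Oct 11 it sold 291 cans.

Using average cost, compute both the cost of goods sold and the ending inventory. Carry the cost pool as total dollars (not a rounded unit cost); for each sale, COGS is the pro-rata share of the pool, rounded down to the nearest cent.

COGS = $9,827.32; ending inventory = $1,789.68

After Oct 1: 155 on hand, pool $1,883.25 (≈ $12.1500 each)
After Oct 2: 409 on hand, pool $5,210.65 (≈ $12.7400 each)
Oct 3, sell 211: 211/409 × $5,210.65 → $2,688.13
After Oct 4: 291 on hand, pool $3,531.57 (≈ $12.1360 each)
Oct 5, sell 23: 23/291 × $3,531.57 → $279.12
After Oct 7: 328 on hand, pool $3,999.45 (≈ $12.1934 each)
After Oct 8: 679 on hand, pool $7,491.90 (≈ $11.0337 each)
Oct 9, sell 323: 323/679 × $7,491.90 → $3,563.89
After Oct 10: 449 on hand, pool $5,085.86 (≈ $11.3271 each)
Oct 11, sell 291: 291/449 × $5,085.86 → $3,296.18
Total COGS = $2,688.13 + $279.12 + $3,563.89 + $3,296.18 = $9,827.32
Ending inventory (cost pool remaining) = $1,789.68
Check: goods available $11,617.00 = COGS $9,827.32 + ending $1,789.68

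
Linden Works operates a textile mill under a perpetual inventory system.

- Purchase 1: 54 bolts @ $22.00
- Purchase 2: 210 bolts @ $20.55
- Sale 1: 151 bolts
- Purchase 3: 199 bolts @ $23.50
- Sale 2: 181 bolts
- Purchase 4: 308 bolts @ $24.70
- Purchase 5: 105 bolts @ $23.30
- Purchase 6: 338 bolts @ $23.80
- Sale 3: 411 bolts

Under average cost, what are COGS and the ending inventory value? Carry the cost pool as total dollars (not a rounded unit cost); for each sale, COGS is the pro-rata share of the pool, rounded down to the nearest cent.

COGS = $17,036.92; ending inventory = $11,241.58

After Purchase 1: 54 on hand, pool $1,188.00 (≈ $22.0000 each)
After Purchase 2: 264 on hand, pool $5,503.50 (≈ $20.8466 each)
Sale 1, sell 151: 151/264 × $5,503.50 → $3,147.83
After Purchase 3: 312 on hand, pool $7,032.17 (≈ $22.5390 each)
Sale 2, sell 181: 181/312 × $7,032.17 → $4,079.56
After Purchase 4: 439 on hand, pool $10,560.21 (≈ $24.0551 each)
After Purchase 5: 544 on hand, pool $13,006.71 (≈ $23.9094 each)
After Purchase 6: 882 on hand, pool $21,051.11 (≈ $23.8675 each)
Sale 3, sell 411: 411/882 × $21,051.11 → $9,809.53
Total COGS = $3,147.83 + $4,079.56 + $9,809.53 = $17,036.92
Ending inventory (cost pool remaining) = $11,241.58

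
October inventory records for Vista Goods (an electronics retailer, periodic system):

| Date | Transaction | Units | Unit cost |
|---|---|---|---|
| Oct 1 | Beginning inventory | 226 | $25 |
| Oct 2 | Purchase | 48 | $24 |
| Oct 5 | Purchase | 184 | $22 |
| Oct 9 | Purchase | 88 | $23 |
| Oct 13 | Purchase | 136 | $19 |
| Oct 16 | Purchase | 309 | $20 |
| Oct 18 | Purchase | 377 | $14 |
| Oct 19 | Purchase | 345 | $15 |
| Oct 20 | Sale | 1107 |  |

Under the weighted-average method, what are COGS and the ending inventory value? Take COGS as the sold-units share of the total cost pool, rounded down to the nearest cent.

Oct 20, sell 1107: 1107/1713 × $32,091.00 → $20,738.31
Ending inventory (cost pool remaining) = $11,352.69
Check: goods available $32,091.00 = COGS $20,738.31 + ending $11,352.69

COGS = $20,738.31; ending inventory = $11,352.69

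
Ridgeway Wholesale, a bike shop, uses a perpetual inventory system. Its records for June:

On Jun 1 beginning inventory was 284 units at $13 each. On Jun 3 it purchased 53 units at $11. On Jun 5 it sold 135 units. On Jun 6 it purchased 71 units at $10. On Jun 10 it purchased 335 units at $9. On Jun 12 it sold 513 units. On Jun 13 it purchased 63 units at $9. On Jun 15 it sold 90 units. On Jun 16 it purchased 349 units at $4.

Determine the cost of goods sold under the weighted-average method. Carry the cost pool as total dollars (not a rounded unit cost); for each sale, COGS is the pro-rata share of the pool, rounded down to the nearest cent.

COGS = $7,900.16

After Jun 1: 284 on hand, pool $3,692.00 (≈ $13.0000 each)
After Jun 3: 337 on hand, pool $4,275.00 (≈ $12.6855 each)
Jun 5, sell 135: 135/337 × $4,275.00 → $1,712.53
After Jun 6: 273 on hand, pool $3,272.47 (≈ $11.9871 each)
After Jun 10: 608 on hand, pool $6,287.47 (≈ $10.3412 each)
Jun 12, sell 513: 513/608 × $6,287.47 → $5,305.05
After Jun 13: 158 on hand, pool $1,549.42 (≈ $9.8065 each)
Jun 15, sell 90: 90/158 × $1,549.42 → $882.58
After Jun 16: 417 on hand, pool $2,062.84 (≈ $4.9469 each)
Total COGS = $1,712.53 + $5,305.05 + $882.58 = $7,900.16
Ending inventory (cost pool remaining) = $2,062.84
Check: goods available $9,963.00 = COGS $7,900.16 + ending $2,062.84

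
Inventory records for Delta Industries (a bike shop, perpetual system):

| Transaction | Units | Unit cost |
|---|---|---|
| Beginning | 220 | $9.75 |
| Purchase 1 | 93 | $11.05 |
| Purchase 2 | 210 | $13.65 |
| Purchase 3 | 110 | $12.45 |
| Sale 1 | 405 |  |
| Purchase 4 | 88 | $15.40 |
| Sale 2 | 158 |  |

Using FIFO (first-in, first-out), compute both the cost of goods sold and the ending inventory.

Sale 1 (405) [FIFO — oldest first]: 220 @ $9.75 + 93 @ $11.05 + 92 @ $13.65 = $4,428.45
Sale 2 (158) [FIFO — oldest first]: 118 @ $13.65 + 40 @ $12.45 = $2,108.70
Total COGS = $4,428.45 + $2,108.70 = $6,537.15
Ending inventory: 70 @ $12.45 + 88 @ $15.40 = $2,226.70

COGS = $6,537.15; ending inventory = $2,226.70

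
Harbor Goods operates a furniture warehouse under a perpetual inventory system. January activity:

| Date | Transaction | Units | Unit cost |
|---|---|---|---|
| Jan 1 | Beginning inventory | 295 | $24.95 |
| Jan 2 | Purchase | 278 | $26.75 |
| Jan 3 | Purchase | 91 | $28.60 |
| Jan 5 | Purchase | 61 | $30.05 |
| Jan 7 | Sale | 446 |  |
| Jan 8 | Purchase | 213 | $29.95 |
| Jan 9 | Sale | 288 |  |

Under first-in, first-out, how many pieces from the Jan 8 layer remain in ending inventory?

204

Jan 7, 446 sold [FIFO — oldest first]: 295 @ $24.95 + 151 @ $26.75 = $11,399.50
Jan 9, 288 sold [FIFO — oldest first]: 127 @ $26.75 + 91 @ $28.60 + 61 @ $30.05 + 9 @ $29.95 = $8,102.45
Total COGS = $11,399.50 + $8,102.45 = $19,501.95
Ending inventory: 204 @ $29.95 = $6,109.80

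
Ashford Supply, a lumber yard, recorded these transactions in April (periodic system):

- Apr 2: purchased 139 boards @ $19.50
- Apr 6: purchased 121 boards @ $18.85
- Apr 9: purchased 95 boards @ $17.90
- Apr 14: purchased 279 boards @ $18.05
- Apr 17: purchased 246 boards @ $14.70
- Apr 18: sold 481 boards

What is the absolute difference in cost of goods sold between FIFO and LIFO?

FIFO COGS: 139 @ $19.50 + 121 @ $18.85 + 95 @ $17.90 + 126 @ $18.05 = $8,966.15
LIFO COGS: 246 @ $14.70 + 235 @ $18.05 = $7,857.95
Difference = |$8,966.15 − $7,857.95| = $1,108.20

$1,108.20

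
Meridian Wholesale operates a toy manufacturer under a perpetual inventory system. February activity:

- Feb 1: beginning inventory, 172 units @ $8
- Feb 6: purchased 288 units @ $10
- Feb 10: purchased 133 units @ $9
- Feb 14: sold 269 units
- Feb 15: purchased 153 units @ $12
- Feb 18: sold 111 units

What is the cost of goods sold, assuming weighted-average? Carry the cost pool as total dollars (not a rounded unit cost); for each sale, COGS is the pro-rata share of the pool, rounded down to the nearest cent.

COGS = $3,594.18

After Feb 1: 172 on hand, pool $1,376.00 (≈ $8.0000 each)
After Feb 6: 460 on hand, pool $4,256.00 (≈ $9.2522 each)
After Feb 10: 593 on hand, pool $5,453.00 (≈ $9.1956 each)
Feb 14, sell 269: 269/593 × $5,453.00 → $2,473.62
After Feb 15: 477 on hand, pool $4,815.38 (≈ $10.0951 each)
Feb 18, sell 111: 111/477 × $4,815.38 → $1,120.56
Total COGS = $2,473.62 + $1,120.56 = $3,594.18
Ending inventory (cost pool remaining) = $3,694.82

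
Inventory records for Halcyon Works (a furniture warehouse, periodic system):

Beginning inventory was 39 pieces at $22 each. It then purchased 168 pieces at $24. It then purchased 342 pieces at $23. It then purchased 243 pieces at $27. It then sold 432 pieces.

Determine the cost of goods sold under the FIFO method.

COGS = $10,065

Sale 1 (432) [FIFO — oldest first]: 39 @ $22 + 168 @ $24 + 225 @ $23 = $10,065
Ending inventory: 117 @ $23 + 243 @ $27 = $9,252
Check: goods available $19,317 = COGS $10,065 + ending $9,252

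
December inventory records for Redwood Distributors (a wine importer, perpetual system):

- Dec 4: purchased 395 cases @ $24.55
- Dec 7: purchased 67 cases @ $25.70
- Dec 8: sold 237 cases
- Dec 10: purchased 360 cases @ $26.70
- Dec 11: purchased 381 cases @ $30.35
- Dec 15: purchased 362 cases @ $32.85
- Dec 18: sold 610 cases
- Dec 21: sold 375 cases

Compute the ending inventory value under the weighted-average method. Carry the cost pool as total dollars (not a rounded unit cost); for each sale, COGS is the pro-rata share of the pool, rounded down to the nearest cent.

Ending inventory = $9,977.05

After Dec 4: 395 on hand, pool $9,697.25 (≈ $24.5500 each)
After Dec 7: 462 on hand, pool $11,419.15 (≈ $24.7168 each)
Dec 8, sell 237: 237/462 × $11,419.15 → $5,857.87
After Dec 10: 585 on hand, pool $15,173.28 (≈ $25.9372 each)
After Dec 11: 966 on hand, pool $26,736.63 (≈ $27.6777 each)
After Dec 15: 1328 on hand, pool $38,628.33 (≈ $29.0876 each)
Dec 18, sell 610: 610/1328 × $38,628.33 → $17,743.43
Dec 21, sell 375: 375/718 × $20,884.90 → $10,907.85
Total COGS = $5,857.87 + $17,743.43 + $10,907.85 = $34,509.15
Ending inventory (cost pool remaining) = $9,977.05
Check: goods available $44,486.20 = COGS $34,509.15 + ending $9,977.05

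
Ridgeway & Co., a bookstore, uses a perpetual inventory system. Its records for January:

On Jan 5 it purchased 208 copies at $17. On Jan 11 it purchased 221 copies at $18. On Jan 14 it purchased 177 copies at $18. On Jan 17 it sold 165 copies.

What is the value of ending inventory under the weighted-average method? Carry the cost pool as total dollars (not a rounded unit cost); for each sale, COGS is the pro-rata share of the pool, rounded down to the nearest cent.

After Jan 5: 208 on hand, pool $3,536.00 (≈ $17.0000 each)
After Jan 11: 429 on hand, pool $7,514.00 (≈ $17.5152 each)
After Jan 14: 606 on hand, pool $10,700.00 (≈ $17.6568 each)
Jan 17, sell 165: 165/606 × $10,700.00 → $2,913.36
Ending inventory (cost pool remaining) = $7,786.64

Ending inventory = $7,786.64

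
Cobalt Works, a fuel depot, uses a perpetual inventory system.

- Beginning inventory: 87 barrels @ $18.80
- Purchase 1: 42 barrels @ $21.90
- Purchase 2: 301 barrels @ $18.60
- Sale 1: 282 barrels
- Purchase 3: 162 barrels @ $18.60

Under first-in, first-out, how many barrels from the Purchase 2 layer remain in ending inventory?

Sale 1 (282) [FIFO — oldest first]: 87 @ $18.80 + 42 @ $21.90 + 153 @ $18.60 = $5,401.20
Ending inventory: 148 @ $18.60 + 162 @ $18.60 = $5,766.00

148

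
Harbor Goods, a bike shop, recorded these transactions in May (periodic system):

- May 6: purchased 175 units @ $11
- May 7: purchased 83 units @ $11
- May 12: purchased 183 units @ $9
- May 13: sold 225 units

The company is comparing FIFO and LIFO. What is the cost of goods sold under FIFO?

FIFO COGS: 175 @ $11 + 50 @ $11 = $2,475
LIFO COGS: 183 @ $9 + 42 @ $11 = $2,109

COGS = $2,475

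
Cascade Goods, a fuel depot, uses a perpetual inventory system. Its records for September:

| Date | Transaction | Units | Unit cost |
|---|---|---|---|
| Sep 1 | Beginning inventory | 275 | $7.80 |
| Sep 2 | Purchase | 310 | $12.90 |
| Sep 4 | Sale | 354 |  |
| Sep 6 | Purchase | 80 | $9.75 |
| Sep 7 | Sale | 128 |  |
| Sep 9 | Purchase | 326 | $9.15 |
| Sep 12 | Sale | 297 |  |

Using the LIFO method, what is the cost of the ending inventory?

Ending inventory = $1,692.75

Sep 4, 354 sold [LIFO — newest first]: 310 @ $12.90 + 44 @ $7.80 = $4,342.20
Sep 7, 128 sold [LIFO — newest first]: 80 @ $9.75 + 48 @ $7.80 = $1,154.40
Sep 12, 297 sold [LIFO — newest first]: 297 @ $9.15 = $2,717.55
Total COGS = $4,342.20 + $1,154.40 + $2,717.55 = $8,214.15
Ending inventory: 183 @ $7.80 + 29 @ $9.15 = $1,692.75
Check: goods available $9,906.90 = COGS $8,214.15 + ending $1,692.75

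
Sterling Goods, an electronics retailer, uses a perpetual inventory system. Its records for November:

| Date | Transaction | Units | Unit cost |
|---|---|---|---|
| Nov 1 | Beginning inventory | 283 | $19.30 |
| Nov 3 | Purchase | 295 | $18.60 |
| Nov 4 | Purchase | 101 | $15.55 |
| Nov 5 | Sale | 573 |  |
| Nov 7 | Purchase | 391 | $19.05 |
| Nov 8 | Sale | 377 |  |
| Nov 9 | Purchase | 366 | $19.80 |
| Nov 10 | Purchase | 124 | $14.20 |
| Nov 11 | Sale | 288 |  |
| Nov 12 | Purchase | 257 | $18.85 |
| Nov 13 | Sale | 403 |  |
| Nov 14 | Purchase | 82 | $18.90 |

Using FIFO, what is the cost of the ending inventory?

Ending inventory = $4,867.40

Nov 5, 573 sold [FIFO — oldest first]: 283 @ $19.30 + 290 @ $18.60 = $10,855.90
Nov 8, 377 sold [FIFO — oldest first]: 5 @ $18.60 + 101 @ $15.55 + 271 @ $19.05 = $6,826.10
Nov 11, 288 sold [FIFO — oldest first]: 120 @ $19.05 + 168 @ $19.80 = $5,612.40
Nov 13, 403 sold [FIFO — oldest first]: 198 @ $19.80 + 124 @ $14.20 + 81 @ $18.85 = $7,208.05
Total COGS = $10,855.90 + $6,826.10 + $5,612.40 + $7,208.05 = $30,502.45
Ending inventory: 176 @ $18.85 + 82 @ $18.90 = $4,867.40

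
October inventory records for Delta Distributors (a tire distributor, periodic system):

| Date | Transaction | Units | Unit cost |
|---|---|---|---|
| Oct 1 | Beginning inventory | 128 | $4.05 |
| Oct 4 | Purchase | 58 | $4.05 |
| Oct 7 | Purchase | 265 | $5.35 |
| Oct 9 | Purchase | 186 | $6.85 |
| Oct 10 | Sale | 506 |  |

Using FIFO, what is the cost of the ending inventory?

Oct 10, 506 sold [FIFO — oldest first]: 128 @ $4.05 + 58 @ $4.05 + 265 @ $5.35 + 55 @ $6.85 = $2,547.80
Ending inventory: 131 @ $6.85 = $897.35

Ending inventory = $897.35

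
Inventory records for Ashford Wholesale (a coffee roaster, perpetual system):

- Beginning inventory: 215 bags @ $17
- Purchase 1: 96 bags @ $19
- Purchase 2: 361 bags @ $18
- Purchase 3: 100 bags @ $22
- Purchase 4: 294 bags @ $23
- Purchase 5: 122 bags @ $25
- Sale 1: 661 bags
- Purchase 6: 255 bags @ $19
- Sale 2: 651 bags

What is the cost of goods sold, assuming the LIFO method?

Sale 1 (661) [LIFO — newest first]: 122 @ $25 + 294 @ $23 + 100 @ $22 + 145 @ $18 = $14,622
Sale 2 (651) [LIFO — newest first]: 255 @ $19 + 216 @ $18 + 96 @ $19 + 84 @ $17 = $11,985
Total COGS = $14,622 + $11,985 = $26,607
Ending inventory: 131 @ $17 = $2,227
Check: goods available $28,834 = COGS $26,607 + ending $2,227

COGS = $26,607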